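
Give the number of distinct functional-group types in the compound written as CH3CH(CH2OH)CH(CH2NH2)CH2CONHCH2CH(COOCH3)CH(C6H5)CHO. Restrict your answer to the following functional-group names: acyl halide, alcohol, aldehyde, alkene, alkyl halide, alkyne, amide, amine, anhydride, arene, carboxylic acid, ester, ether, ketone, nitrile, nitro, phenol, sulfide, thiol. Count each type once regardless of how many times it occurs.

6

pendant –CH2OH on an sp³ backbone C → alcohol.
pendant –CH2NH2: N on sp³ C, no adjacent C=O → amine.
–C(=O)–N– linkage → amide (the N is not an amine).
pendant –COOCH3: carbonyl C bonded to C and –OCH3 → ester.
pendant –C6H5: benzene ring → arene.
terminal –CHO: carbonyl C bonded to H and C → aldehyde.
Distinct types present: alcohol, aldehyde, amide, amine, arene, ester.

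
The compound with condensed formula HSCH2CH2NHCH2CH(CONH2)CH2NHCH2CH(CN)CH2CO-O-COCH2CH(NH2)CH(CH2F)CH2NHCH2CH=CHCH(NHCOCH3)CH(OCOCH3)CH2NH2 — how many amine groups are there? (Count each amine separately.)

5

–SH on an sp³ carbon → thiol.
C–N–C with sp³ carbons and no adjacent C=O → amine (secondary).
pendant –CONH2: carbonyl C bonded to C and N → amide.
C–N–C with sp³ carbons and no adjacent C=O → amine (secondary).
pendant –C≡N: nitrile.
two acyl groups sharing one oxygen, –C(=O)–O–C(=O)– → anhydride.
–NH2 on an sp³ carbon with no adjacent C=O → amine.
pendant –CH2X: halogen on sp³ carbon → alkyl halide.
C–N–C with sp³ carbons and no adjacent C=O → amine (secondary).
C=C double bond → alkene.
pendant –NHC(=O)CH3: N bonded to a carbonyl → amide (not amine).
pendant –OC(=O)CH3: an acyloxy group → ester.
–NH2 on an sp³ carbon with no adjacent C=O → amine.
Amine appears at: CH2NHCH2, CH2NHCH2, CH(NH2), CH2NHCH2, CH2NH2 → 5.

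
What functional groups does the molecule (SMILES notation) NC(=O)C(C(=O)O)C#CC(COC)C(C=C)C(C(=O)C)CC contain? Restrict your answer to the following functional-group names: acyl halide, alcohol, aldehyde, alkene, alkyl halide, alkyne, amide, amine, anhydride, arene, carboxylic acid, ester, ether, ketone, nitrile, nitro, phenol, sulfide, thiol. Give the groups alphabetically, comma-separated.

alkene, alkyne, amide, carboxylic acid, ether, ketone

–C(=O)NH2: carbonyl C bonded to C and to N → amide (the N is not a separate amine).
pendant –COOH: carbonyl C bonded to C and –OH → carboxylic acid.
C≡C triple bond → alkyne.
pendant –CH2OCH3: C–O–C linkage → ether.
pendant –CH=CH2: C=C double bond → alkene.
pendant –COCH3: carbonyl C bonded to two carbons → ketone.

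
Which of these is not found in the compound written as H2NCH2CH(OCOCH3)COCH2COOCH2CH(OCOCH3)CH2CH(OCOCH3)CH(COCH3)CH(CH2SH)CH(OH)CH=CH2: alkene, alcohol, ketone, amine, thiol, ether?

amine: present (H2NCH2 — –NH2 on an sp³ carbon with no adjacent C=O → amine).
ketone: present (CO — –C(=O)– with carbon on both sides → ketone).
alkene: present (CH=CH2 — C=C double bond → alkene).
alcohol: present (CH(OH) — –OH on an sp³ carbon → alcohol (secondary)).
thiol: present (CH(CH2SH) — pendant –CH2SH → thiol).
ether: absent. In each of CH(OCOCH3) and CH2COOCH2, the C–O–C oxygen is adjacent to a C=O, so it belongs to an ester, not an ether.

ether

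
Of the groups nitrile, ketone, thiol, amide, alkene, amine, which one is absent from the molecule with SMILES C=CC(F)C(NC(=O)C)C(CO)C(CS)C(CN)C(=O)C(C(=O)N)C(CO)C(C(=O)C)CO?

thiol: present (CH(CH2SH) — pendant –CH2SH → thiol).
amine: present (CH(CH2NH2) — pendant –CH2NH2: N on sp³ C, no adjacent C=O → amine).
ketone: present (CO — –C(=O)– with carbon on both sides → ketone).
alkene: present (CH2=CH — C=C double bond → alkene).
amide: present (CH(NHCOCH3) — pendant –NHC(=O)CH3: N bonded to a carbonyl → amide (not amine)).
nitrile: no segment matches this pattern.

nitrile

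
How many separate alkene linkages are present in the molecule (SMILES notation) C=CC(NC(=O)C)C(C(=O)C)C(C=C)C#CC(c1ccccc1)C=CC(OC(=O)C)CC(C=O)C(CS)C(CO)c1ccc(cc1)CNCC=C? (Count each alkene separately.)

4

C=C double bond → alkene.
pendant –NHC(=O)CH3: N bonded to a carbonyl → amide (not amine).
pendant –COCH3: carbonyl C bonded to two carbons → ketone.
pendant –CH=CH2: C=C double bond → alkene.
C≡C triple bond → alkyne.
pendant –C6H5: benzene ring → arene.
C=C double bond → alkene.
pendant –OC(=O)CH3: an acyloxy group → ester.
pendant –CHO: carbonyl C bonded to C and H → aldehyde.
pendant –CH2SH → thiol.
pendant –CH2OH on an sp³ backbone C → alcohol.
para-disubstituted benzene ring → arene.
C–N–C with sp³ carbons and no adjacent C=O → amine (secondary).
C=C double bond → alkene.
Alkene appears at: CH2=CH, CH(CH=CH2), CH=CH, CH=CH2 → 4.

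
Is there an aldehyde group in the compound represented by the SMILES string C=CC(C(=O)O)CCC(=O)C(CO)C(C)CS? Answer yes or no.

C=C double bond → alkene.
pendant –COOH: carbonyl C bonded to C and –OH → carboxylic acid.
–C(=O)– with carbon on both sides → ketone.
pendant –CH2OH on an sp³ backbone C → alcohol.
–SH on an sp³ carbon → thiol.
In CO, the carbonyl carbon is bonded to two carbons, so it is a ketone, not an aldehyde. In CH(COOH), the carbonyl carbon bears –OH, not –H, so it is a carboxylic acid.
The groups actually present are: alcohol, alkene, carboxylic acid, ketone, thiol.

no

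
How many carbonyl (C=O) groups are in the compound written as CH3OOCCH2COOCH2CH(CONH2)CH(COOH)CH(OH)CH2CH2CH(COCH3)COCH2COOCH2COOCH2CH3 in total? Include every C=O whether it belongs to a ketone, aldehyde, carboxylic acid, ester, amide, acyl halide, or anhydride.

8

CH3OOC: ester, 1 C=O (running total 1).
CH2COOCH2: ester, 1 C=O (running total 2).
CH(CONH2): amide, 1 C=O (running total 3).
CH(COOH): carboxylic acid, 1 C=O (running total 4).
CH(COCH3): ketone, 1 C=O (running total 5).
CO: ketone, 1 C=O (running total 6).
CH2COOCH2: ester, 1 C=O (running total 7).
COOCH2CH3: ester, 1 C=O (running total 8).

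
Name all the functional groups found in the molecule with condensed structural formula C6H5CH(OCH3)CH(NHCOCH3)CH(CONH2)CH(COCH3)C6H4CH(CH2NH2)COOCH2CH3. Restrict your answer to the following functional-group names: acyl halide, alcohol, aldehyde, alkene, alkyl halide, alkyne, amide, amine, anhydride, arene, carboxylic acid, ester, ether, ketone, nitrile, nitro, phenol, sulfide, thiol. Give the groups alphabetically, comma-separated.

amide, amine, arene, ester, ether, ketone

Working along the chain:
  C6H5: C6H5– phenyl ring → arene.
  CH(OCH3): pendant –OCH3: C–O–C with sp³ C, no adjacent C=O → ether.
  CH(NHCOCH3): pendant –NHC(=O)CH3: N bonded to a carbonyl → amide (not amine).
  CH(CONH2): pendant –CONH2: carbonyl C bonded to C and N → amide.
  CH(COCH3): pendant –COCH3: carbonyl C bonded to two carbons → ketone.
  C6H4: para-disubstituted benzene ring → arene.
  CH(CH2NH2): pendant –CH2NH2: N on sp³ C, no adjacent C=O → amine.
  COOCH2CH3: –C(=O)OCH2CH3: carbonyl C bonded to C and to –OEt → ester.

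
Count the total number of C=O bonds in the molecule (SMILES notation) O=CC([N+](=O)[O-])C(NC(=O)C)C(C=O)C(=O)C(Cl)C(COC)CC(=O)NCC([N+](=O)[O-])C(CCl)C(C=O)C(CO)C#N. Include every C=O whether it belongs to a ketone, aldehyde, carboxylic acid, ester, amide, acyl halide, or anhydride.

6

OHC: aldehyde, 1 C=O (running total 1).
CH(NHCOCH3): amide, 1 C=O (running total 2).
CH(CHO): aldehyde, 1 C=O (running total 3).
CO: ketone, 1 C=O (running total 4).
CH2CONHCH2: amide, 1 C=O (running total 5).
CH(CHO): aldehyde, 1 C=O (running total 6).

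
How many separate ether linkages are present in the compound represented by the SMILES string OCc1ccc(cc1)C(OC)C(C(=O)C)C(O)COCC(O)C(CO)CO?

Taking each segment in turn:
  HOCH2: HO– on an sp³ carbon → alcohol.
  C6H4: para-disubstituted benzene ring → arene.
  CH(OCH3): pendant –OCH3: C–O–C with sp³ C, no adjacent C=O → ether.
  CH(COCH3): pendant –COCH3: carbonyl C bonded to two carbons → ketone.
  CH(OH): –OH on an sp³ carbon → alcohol (secondary).
  CH2OCH2: C–O–C with sp³ carbons on both sides and no adjacent C=O → ether.
  CH(OH): –OH on an sp³ carbon → alcohol (secondary).
  CH(CH2OH): pendant –CH2OH on an sp³ backbone C → alcohol.
  CH2OH: –OH on an sp³ carbon → alcohol.
Ether appears at: CH(OCH3), CH2OCH2 → 2.

2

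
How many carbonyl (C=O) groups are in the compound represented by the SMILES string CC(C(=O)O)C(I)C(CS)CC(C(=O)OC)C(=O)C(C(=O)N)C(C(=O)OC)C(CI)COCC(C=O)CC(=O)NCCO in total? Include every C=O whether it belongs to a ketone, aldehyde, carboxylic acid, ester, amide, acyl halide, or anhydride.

CH(COOH): carboxylic acid, 1 C=O (running total 1).
CH(COOCH3): ester, 1 C=O (running total 2).
CO: ketone, 1 C=O (running total 3).
CH(CONH2): amide, 1 C=O (running total 4).
CH(COOCH3): ester, 1 C=O (running total 5).
CH(CHO): aldehyde, 1 C=O (running total 6).
CH2CONHCH2: amide, 1 C=O (running total 7).

7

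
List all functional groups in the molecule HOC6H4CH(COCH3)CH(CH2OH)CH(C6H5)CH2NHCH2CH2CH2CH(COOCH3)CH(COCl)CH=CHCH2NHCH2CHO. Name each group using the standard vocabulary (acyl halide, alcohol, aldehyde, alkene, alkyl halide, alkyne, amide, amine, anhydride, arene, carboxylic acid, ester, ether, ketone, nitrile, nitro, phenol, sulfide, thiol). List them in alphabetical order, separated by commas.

Taking each segment in turn:
  HOC6H4: –OH attached directly to an aromatic ring → phenol (not alcohol); the ring itself is an arene.
  CH(COCH3): pendant –COCH3: carbonyl C bonded to two carbons → ketone.
  CH(CH2OH): pendant –CH2OH on an sp³ backbone C → alcohol.
  CH(C6H5): pendant –C6H5: benzene ring → arene.
  CH2NHCH2: C–N–C with sp³ carbons and no adjacent C=O → amine (secondary).
  CH(COOCH3): pendant –COOCH3: carbonyl C bonded to C and –OCH3 → ester.
  CH(COCl): pendant –C(=O)X: carbonyl C bonded to C and halogen → acyl halide.
  CH=CH: C=C double bond → alkene.
  CH2NHCH2: C–N–C with sp³ carbons and no adjacent C=O → amine (secondary).
  CHO: terminal –CHO: carbonyl C bonded to H and C → aldehyde.

acyl halide, alcohol, aldehyde, alkene, amine, arene, ester, ketone, phenol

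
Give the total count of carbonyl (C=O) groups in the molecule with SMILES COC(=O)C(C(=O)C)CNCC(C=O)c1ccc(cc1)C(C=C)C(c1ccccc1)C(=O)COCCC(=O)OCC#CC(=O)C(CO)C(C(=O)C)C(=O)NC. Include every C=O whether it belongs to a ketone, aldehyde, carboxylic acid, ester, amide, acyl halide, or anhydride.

CH3OOC: ester, 1 C=O (running total 1).
CH(COCH3): ketone, 1 C=O (running total 2).
CH(CHO): aldehyde, 1 C=O (running total 3).
CO: ketone, 1 C=O (running total 4).
CH2COOCH2: ester, 1 C=O (running total 5).
CO: ketone, 1 C=O (running total 6).
CH(COCH3): ketone, 1 C=O (running total 7).
CONHCH3: amide, 1 C=O (running total 8).

8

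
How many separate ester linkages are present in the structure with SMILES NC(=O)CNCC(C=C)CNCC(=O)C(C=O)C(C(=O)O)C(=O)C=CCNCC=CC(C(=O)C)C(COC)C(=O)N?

Taking each segment in turn:
  H2NCO: –C(=O)NH2: carbonyl C bonded to C and to N → amide (the N is not a separate amine).
  CH2NHCH2: C–N–C with sp³ carbons and no adjacent C=O → amine (secondary).
  CH(CH=CH2): pendant –CH=CH2: C=C double bond → alkene.
  CH2NHCH2: C–N–C with sp³ carbons and no adjacent C=O → amine (secondary).
  CO: –C(=O)– with carbon on both sides → ketone.
  CH(CHO): pendant –CHO: carbonyl C bonded to C and H → aldehyde.
  CH(COOH): pendant –COOH: carbonyl C bonded to C and –OH → carboxylic acid.
  CO: –C(=O)– with carbon on both sides → ketone.
  CH=CH: C=C double bond → alkene.
  CH2NHCH2: C–N–C with sp³ carbons and no adjacent C=O → amine (secondary).
  CH=CH: C=C double bond → alkene.
  CH(COCH3): pendant –COCH3: carbonyl C bonded to two carbons → ketone.
  CH(CH2OCH3): pendant –CH2OCH3: C–O–C linkage → ether.
  CONH2: –C(=O)NH2: carbonyl C bonded to C and to N → amide (the N is not a separate amine).
No segment is a ester: CO is ketone, not ester; CH(COOH) is carboxylic acid, not ester; CO is ketone, not ester. → 0.

0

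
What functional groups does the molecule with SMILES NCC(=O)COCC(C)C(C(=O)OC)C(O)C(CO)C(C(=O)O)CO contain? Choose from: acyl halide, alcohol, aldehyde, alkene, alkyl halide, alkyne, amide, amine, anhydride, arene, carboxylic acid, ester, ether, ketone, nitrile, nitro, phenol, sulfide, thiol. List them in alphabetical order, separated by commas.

Reading the structure from left to right:
  H2NCH2: –NH2 on an sp³ carbon with no adjacent C=O → amine.
  CO: –C(=O)– with carbon on both sides → ketone.
  CH2OCH2: C–O–C with sp³ carbons on both sides and no adjacent C=O → ether.
  CH(COOCH3): pendant –COOCH3: carbonyl C bonded to C and –OCH3 → ester.
  CH(OH): –OH on an sp³ carbon → alcohol (secondary).
  CH(CH2OH): pendant –CH2OH on an sp³ backbone C → alcohol.
  CH(COOH): pendant –COOH: carbonyl C bonded to C and –OH → carboxylic acid.
  CH2OH: –OH on an sp³ carbon → alcohol.

alcohol, amine, carboxylic acid, ester, ether, ketone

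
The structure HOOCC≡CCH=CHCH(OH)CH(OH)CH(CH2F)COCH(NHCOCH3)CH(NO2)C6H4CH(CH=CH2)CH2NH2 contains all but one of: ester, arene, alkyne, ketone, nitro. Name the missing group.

nitro: present (CH(NO2) — –NO2 on an sp³ carbon → nitro (the N=O is not a carbonyl)).
ketone: present (CO — –C(=O)– with carbon on both sides → ketone).
alkyne: present (C≡C — C≡C triple bond → alkyne).
arene: present (C6H4 — para-disubstituted benzene ring → arene).
ester: no segment matches this pattern.

ester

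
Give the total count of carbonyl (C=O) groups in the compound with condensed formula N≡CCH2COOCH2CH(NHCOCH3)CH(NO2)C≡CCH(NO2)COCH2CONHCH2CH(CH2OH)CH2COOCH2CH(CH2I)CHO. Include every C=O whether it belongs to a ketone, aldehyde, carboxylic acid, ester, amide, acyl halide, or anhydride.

CH2COOCH2: ester, 1 C=O (running total 1).
CH(NHCOCH3): amide, 1 C=O (running total 2).
CO: ketone, 1 C=O (running total 3).
CH2CONHCH2: amide, 1 C=O (running total 4).
CH2COOCH2: ester, 1 C=O (running total 5).
CHO: aldehyde, 1 C=O (running total 6).

6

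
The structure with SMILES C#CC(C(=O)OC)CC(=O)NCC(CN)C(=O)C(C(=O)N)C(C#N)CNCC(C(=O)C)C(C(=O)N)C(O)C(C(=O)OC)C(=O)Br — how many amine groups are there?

2

Working along the chain:
  HC≡C: C≡C triple bond → alkyne.
  CH(COOCH3): pendant –COOCH3: carbonyl C bonded to C and –OCH3 → ester.
  CH2CONHCH2: –C(=O)–N– linkage → amide (the N is not an amine).
  CH(CH2NH2): pendant –CH2NH2: N on sp³ C, no adjacent C=O → amine.
  CO: –C(=O)– with carbon on both sides → ketone.
  CH(CONH2): pendant –CONH2: carbonyl C bonded to C and N → amide.
  CH(CN): pendant –C≡N: nitrile.
  CH2NHCH2: C–N–C with sp³ carbons and no adjacent C=O → amine (secondary).
  CH(COCH3): pendant –COCH3: carbonyl C bonded to two carbons → ketone.
  CH(CONH2): pendant –CONH2: carbonyl C bonded to C and N → amide.
  CH(OH): –OH on an sp³ carbon → alcohol (secondary).
  CH(COOCH3): pendant –COOCH3: carbonyl C bonded to C and –OCH3 → ester.
  COBr: –C(=O)Br: carbonyl C bonded to C and to a halogen → acyl halide (not alkyl halide).
Amine appears at: CH(CH2NH2), CH2NHCH2 → 2.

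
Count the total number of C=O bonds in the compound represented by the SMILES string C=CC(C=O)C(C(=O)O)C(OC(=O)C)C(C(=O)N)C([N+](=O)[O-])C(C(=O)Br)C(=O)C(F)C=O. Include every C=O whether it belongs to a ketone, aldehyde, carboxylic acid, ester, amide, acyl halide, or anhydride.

7

CH(CHO): aldehyde, 1 C=O (running total 1).
CH(COOH): carboxylic acid, 1 C=O (running total 2).
CH(OCOCH3): ester, 1 C=O (running total 3).
CH(CONH2): amide, 1 C=O (running total 4).
CH(COBr): acyl halide, 1 C=O (running total 5).
CO: ketone, 1 C=O (running total 6).
CHO: aldehyde, 1 C=O (running total 7).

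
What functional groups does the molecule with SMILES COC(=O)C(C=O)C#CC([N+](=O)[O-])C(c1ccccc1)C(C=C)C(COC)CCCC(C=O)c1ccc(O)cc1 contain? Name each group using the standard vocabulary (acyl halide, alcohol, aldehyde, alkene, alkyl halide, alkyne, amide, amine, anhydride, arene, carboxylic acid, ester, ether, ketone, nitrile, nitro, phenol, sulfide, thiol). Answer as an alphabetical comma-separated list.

aldehyde, alkene, alkyne, arene, ester, ether, nitro, phenol

CH3O–C(=O)–: carbonyl C bonded to C and to –OCH3 → ester (not ketone + ether).
pendant –CHO: carbonyl C bonded to C and H → aldehyde.
C≡C triple bond → alkyne.
–NO2 on an sp³ carbon → nitro (the N=O is not a carbonyl).
pendant –C6H5: benzene ring → arene.
pendant –CH=CH2: C=C double bond → alkene.
pendant –CH2OCH3: C–O–C linkage → ether.
pendant –CHO: carbonyl C bonded to C and H → aldehyde.
–OH attached directly to an aromatic ring → phenol (not alcohol); the ring itself is an arene.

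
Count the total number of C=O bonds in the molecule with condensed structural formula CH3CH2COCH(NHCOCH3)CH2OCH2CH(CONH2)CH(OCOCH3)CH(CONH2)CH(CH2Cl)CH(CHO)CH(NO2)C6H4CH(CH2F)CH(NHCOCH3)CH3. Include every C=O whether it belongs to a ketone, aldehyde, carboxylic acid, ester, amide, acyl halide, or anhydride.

CO: ketone, 1 C=O (running total 1).
CH(NHCOCH3): amide, 1 C=O (running total 2).
CH(CONH2): amide, 1 C=O (running total 3).
CH(OCOCH3): ester, 1 C=O (running total 4).
CH(CONH2): amide, 1 C=O (running total 5).
CH(CHO): aldehyde, 1 C=O (running total 6).
CH(NHCOCH3): amide, 1 C=O (running total 7).

7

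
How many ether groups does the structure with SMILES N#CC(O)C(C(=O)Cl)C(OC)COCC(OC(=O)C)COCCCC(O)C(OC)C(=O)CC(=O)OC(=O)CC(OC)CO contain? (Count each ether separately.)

5

Reading the structure from left to right:
  N≡C: N≡C–: carbon triple-bonded to nitrogen → nitrile.
  CH(OH): –OH on an sp³ carbon → alcohol (secondary).
  CH(COCl): pendant –C(=O)X: carbonyl C bonded to C and halogen → acyl halide.
  CH(OCH3): pendant –OCH3: C–O–C with sp³ C, no adjacent C=O → ether.
  CH2OCH2: C–O–C with sp³ carbons on both sides and no adjacent C=O → ether.
  CH(OCOCH3): pendant –OC(=O)CH3: an acyloxy group → ester.
  CH2OCH2: C–O–C with sp³ carbons on both sides and no adjacent C=O → ether.
  CH(OH): –OH on an sp³ carbon → alcohol (secondary).
  CH(OCH3): pendant –OCH3: C–O–C with sp³ C, no adjacent C=O → ether.
  CO: –C(=O)– with carbon on both sides → ketone.
  CH2CO-O-COCH2: two acyl groups sharing one oxygen, –C(=O)–O–C(=O)– → anhydride.
  CH(OCH3): pendant –OCH3: C–O–C with sp³ C, no adjacent C=O → ether.
  CH2OH: –OH on an sp³ carbon → alcohol.
Ether appears at: CH(OCH3), CH2OCH2, CH2OCH2, CH(OCH3), CH(OCH3) → 5.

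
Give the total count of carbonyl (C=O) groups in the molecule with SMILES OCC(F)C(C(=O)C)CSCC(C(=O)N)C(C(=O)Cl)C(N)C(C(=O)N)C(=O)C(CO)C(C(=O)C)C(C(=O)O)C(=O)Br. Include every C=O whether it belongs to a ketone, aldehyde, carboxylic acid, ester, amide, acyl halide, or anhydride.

8

CH(COCH3): ketone, 1 C=O (running total 1).
CH(CONH2): amide, 1 C=O (running total 2).
CH(COCl): acyl halide, 1 C=O (running total 3).
CH(CONH2): amide, 1 C=O (running total 4).
CO: ketone, 1 C=O (running total 5).
CH(COCH3): ketone, 1 C=O (running total 6).
CH(COOH): carboxylic acid, 1 C=O (running total 7).
COBr: acyl halide, 1 C=O (running total 8).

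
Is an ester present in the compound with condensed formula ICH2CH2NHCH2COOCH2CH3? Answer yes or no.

yes

Taking each segment in turn:
  ICH2: halogen on an sp³ carbon → alkyl halide.
  CH2NHCH2: C–N–C with sp³ carbons and no adjacent C=O → amine (secondary).
  COOCH2CH3: –C(=O)OCH2CH3: carbonyl C bonded to C and to –OEt → ester.
The COOCH2CH3 segment supplies the ester: –C(=O)OCH2CH3: carbonyl C bonded to C and to –OEt → ester.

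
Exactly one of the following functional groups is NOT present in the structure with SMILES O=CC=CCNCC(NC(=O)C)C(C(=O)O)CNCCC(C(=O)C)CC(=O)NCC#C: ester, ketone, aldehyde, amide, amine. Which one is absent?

ester

ketone: present (CH(COCH3) — pendant –COCH3: carbonyl C bonded to two carbons → ketone).
aldehyde: present (OHC — terminal –CHO: carbonyl C bonded to H and C → aldehyde).
amide: present (CH(NHCOCH3) — pendant –NHC(=O)CH3: N bonded to a carbonyl → amide (not amine)).
amine: present (CH2NHCH2 — C–N–C with sp³ carbons and no adjacent C=O → amine (secondary)).
ester: no segment matches this pattern.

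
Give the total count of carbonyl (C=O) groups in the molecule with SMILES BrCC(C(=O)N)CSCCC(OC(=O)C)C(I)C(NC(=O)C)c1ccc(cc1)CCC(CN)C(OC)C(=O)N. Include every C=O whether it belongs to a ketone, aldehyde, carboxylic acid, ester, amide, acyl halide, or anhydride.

4

CH(CONH2): amide, 1 C=O (running total 1).
CH(OCOCH3): ester, 1 C=O (running total 2).
CH(NHCOCH3): amide, 1 C=O (running total 3).
CONH2: amide, 1 C=O (running total 4).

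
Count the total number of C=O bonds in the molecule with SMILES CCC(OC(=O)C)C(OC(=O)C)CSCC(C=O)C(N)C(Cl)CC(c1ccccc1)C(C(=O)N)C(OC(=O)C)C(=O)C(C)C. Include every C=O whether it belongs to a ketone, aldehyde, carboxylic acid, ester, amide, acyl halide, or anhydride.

CH(OCOCH3): ester, 1 C=O (running total 1).
CH(OCOCH3): ester, 1 C=O (running total 2).
CH(CHO): aldehyde, 1 C=O (running total 3).
CH(CONH2): amide, 1 C=O (running total 4).
CH(OCOCH3): ester, 1 C=O (running total 5).
CO: ketone, 1 C=O (running total 6).

6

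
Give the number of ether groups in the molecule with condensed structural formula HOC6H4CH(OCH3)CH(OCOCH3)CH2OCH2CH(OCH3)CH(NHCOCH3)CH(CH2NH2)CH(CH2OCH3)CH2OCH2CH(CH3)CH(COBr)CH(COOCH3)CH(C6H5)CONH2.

–OH attached directly to an aromatic ring → phenol (not alcohol); the ring itself is an arene.
pendant –OCH3: C–O–C with sp³ C, no adjacent C=O → ether.
pendant –OC(=O)CH3: an acyloxy group → ester.
C–O–C with sp³ carbons on both sides and no adjacent C=O → ether.
pendant –OCH3: C–O–C with sp³ C, no adjacent C=O → ether.
pendant –NHC(=O)CH3: N bonded to a carbonyl → amide (not amine).
pendant –CH2NH2: N on sp³ C, no adjacent C=O → amine.
pendant –CH2OCH3: C–O–C linkage → ether.
C–O–C with sp³ carbons on both sides and no adjacent C=O → ether.
pendant –C(=O)X: carbonyl C bonded to C and halogen → acyl halide.
pendant –COOCH3: carbonyl C bonded to C and –OCH3 → ester.
pendant –C6H5: benzene ring → arene.
–C(=O)NH2: carbonyl C bonded to C and to N → amide (the N is not a separate amine).
Ether appears at: CH(OCH3), CH2OCH2, CH(OCH3), CH(CH2OCH3), CH2OCH2 → 5.

5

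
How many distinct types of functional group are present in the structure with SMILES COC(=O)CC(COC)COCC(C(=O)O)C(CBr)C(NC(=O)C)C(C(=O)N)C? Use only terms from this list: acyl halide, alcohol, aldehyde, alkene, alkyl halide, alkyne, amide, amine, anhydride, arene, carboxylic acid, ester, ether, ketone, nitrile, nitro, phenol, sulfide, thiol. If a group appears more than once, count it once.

5

Working along the chain:
  CH3OOC: CH3O–C(=O)–: carbonyl C bonded to C and to –OCH3 → ester (not ketone + ether).
  CH(CH2OCH3): pendant –CH2OCH3: C–O–C linkage → ether.
  CH2OCH2: C–O–C with sp³ carbons on both sides and no adjacent C=O → ether.
  CH(COOH): pendant –COOH: carbonyl C bonded to C and –OH → carboxylic acid.
  CH(CH2Br): pendant –CH2X: halogen on sp³ carbon → alkyl halide.
  CH(NHCOCH3): pendant –NHC(=O)CH3: N bonded to a carbonyl → amide (not amine).
  CH(CONH2): pendant –CONH2: carbonyl C bonded to C and N → amide.
Distinct types present: alkyl halide, amide, carboxylic acid, ester, ether.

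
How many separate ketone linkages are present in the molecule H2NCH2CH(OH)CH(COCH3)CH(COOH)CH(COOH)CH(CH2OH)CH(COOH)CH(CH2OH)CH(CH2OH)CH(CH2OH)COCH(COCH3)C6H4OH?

Taking each segment in turn:
  H2NCH2: –NH2 on an sp³ carbon with no adjacent C=O → amine.
  CH(OH): –OH on an sp³ carbon → alcohol (secondary).
  CH(COCH3): pendant –COCH3: carbonyl C bonded to two carbons → ketone.
  CH(COOH): pendant –COOH: carbonyl C bonded to C and –OH → carboxylic acid.
  CH(COOH): pendant –COOH: carbonyl C bonded to C and –OH → carboxylic acid.
  CH(CH2OH): pendant –CH2OH on an sp³ backbone C → alcohol.
  CH(COOH): pendant –COOH: carbonyl C bonded to C and –OH → carboxylic acid.
  CH(CH2OH): pendant –CH2OH on an sp³ backbone C → alcohol.
  CH(CH2OH): pendant –CH2OH on an sp³ backbone C → alcohol.
  CH(CH2OH): pendant –CH2OH on an sp³ backbone C → alcohol.
  CO: –C(=O)– with carbon on both sides → ketone.
  CH(COCH3): pendant –COCH3: carbonyl C bonded to two carbons → ketone.
  C6H4OH: –OH attached directly to an aromatic ring → phenol (not alcohol); the ring itself is an arene.
Ketone appears at: CH(COCH3), CO, CH(COCH3) → 3.

3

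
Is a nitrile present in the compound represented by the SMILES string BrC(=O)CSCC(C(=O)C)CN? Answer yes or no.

no

–C(=O)Br: carbonyl C bonded to C and to a halogen → acyl halide (not alkyl halide).
C–S–C linkage → sulfide (thioether).
pendant –COCH3: carbonyl C bonded to two carbons → ketone.
–NH2 on an sp³ carbon with no adjacent C=O → amine.
The groups actually present are: acyl halide, amine, ketone, sulfide.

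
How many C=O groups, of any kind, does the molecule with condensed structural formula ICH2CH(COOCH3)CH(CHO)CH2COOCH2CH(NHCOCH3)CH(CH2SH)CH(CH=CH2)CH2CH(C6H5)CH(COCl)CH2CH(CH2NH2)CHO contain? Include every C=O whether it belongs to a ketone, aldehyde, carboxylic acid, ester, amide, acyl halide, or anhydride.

CH(COOCH3): ester, 1 C=O (running total 1).
CH(CHO): aldehyde, 1 C=O (running total 2).
CH2COOCH2: ester, 1 C=O (running total 3).
CH(NHCOCH3): amide, 1 C=O (running total 4).
CH(COCl): acyl halide, 1 C=O (running total 5).
CHO: aldehyde, 1 C=O (running total 6).

6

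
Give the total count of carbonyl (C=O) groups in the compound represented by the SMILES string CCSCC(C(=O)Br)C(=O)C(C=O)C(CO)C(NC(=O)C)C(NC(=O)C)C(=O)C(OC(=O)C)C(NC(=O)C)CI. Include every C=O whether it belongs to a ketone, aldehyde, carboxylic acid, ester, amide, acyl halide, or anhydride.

8

CH(COBr): acyl halide, 1 C=O (running total 1).
CO: ketone, 1 C=O (running total 2).
CH(CHO): aldehyde, 1 C=O (running total 3).
CH(NHCOCH3): amide, 1 C=O (running total 4).
CH(NHCOCH3): amide, 1 C=O (running total 5).
CO: ketone, 1 C=O (running total 6).
CH(OCOCH3): ester, 1 C=O (running total 7).
CH(NHCOCH3): amide, 1 C=O (running total 8).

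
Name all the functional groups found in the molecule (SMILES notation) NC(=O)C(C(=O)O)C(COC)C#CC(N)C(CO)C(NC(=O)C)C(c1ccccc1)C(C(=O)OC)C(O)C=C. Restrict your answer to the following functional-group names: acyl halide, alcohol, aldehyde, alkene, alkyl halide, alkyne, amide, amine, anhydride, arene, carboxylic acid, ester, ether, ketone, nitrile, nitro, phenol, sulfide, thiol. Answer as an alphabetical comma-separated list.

alcohol, alkene, alkyne, amide, amine, arene, carboxylic acid, ester, ether

–C(=O)NH2: carbonyl C bonded to C and to N → amide (the N is not a separate amine).
pendant –COOH: carbonyl C bonded to C and –OH → carboxylic acid.
pendant –CH2OCH3: C–O–C linkage → ether.
C≡C triple bond → alkyne.
–NH2 on an sp³ carbon with no adjacent C=O → amine.
pendant –CH2OH on an sp³ backbone C → alcohol.
pendant –NHC(=O)CH3: N bonded to a carbonyl → amide (not amine).
pendant –C6H5: benzene ring → arene.
pendant –COOCH3: carbonyl C bonded to C and –OCH3 → ester.
–OH on an sp³ carbon → alcohol (secondary).
C=C double bond → alkene.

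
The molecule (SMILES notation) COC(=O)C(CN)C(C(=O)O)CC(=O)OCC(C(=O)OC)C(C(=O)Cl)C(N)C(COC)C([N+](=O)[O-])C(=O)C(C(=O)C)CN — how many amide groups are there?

0

CH3O–C(=O)–: carbonyl C bonded to C and to –OCH3 → ester (not ketone + ether).
pendant –CH2NH2: N on sp³ C, no adjacent C=O → amine.
pendant –COOH: carbonyl C bonded to C and –OH → carboxylic acid.
–C(=O)–O–C with C on the carbonyl side → ester.
pendant –COOCH3: carbonyl C bonded to C and –OCH3 → ester.
pendant –C(=O)X: carbonyl C bonded to C and halogen → acyl halide.
–NH2 on an sp³ carbon with no adjacent C=O → amine.
pendant –CH2OCH3: C–O–C linkage → ether.
–NO2 on an sp³ carbon → nitro (the N=O is not a carbonyl).
–C(=O)– with carbon on both sides → ketone.
pendant –COCH3: carbonyl C bonded to two carbons → ketone.
–NH2 on an sp³ carbon with no adjacent C=O → amine.
No segment is a amide: CH(CH2NH2) is amine, not amide; CH(NH2) is amine, not amide; CH2NH2 is amine, not amide. → 0.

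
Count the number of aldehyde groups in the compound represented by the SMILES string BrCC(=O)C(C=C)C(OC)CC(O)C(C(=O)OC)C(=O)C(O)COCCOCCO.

halogen on an sp³ carbon → alkyl halide.
–C(=O)– with carbon on both sides → ketone.
pendant –CH=CH2: C=C double bond → alkene.
pendant –OCH3: C–O–C with sp³ C, no adjacent C=O → ether.
–OH on an sp³ carbon → alcohol (secondary).
pendant –COOCH3: carbonyl C bonded to C and –OCH3 → ester.
–C(=O)– with carbon on both sides → ketone.
–OH on an sp³ carbon → alcohol (secondary).
C–O–C with sp³ carbons on both sides and no adjacent C=O → ether.
C–O–C with sp³ carbons on both sides and no adjacent C=O → ether.
–OH on an sp³ carbon → alcohol.
No segment is a aldehyde: CO is ketone, not aldehyde; CH(COOCH3) is ester, not aldehyde; CO is ketone, not aldehyde. → 0.

0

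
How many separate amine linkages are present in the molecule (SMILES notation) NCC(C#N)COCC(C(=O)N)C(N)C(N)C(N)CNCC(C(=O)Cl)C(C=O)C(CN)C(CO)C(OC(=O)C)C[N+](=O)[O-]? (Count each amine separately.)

Taking each segment in turn:
  H2NCH2: –NH2 on an sp³ carbon with no adjacent C=O → amine.
  CH(CN): pendant –C≡N: nitrile.
  CH2OCH2: C–O–C with sp³ carbons on both sides and no adjacent C=O → ether.
  CH(CONH2): pendant –CONH2: carbonyl C bonded to C and N → amide.
  CH(NH2): –NH2 on an sp³ carbon with no adjacent C=O → amine.
  CH(NH2): –NH2 on an sp³ carbon with no adjacent C=O → amine.
  CH(NH2): –NH2 on an sp³ carbon with no adjacent C=O → amine.
  CH2NHCH2: C–N–C with sp³ carbons and no adjacent C=O → amine (secondary).
  CH(COCl): pendant –C(=O)X: carbonyl C bonded to C and halogen → acyl halide.
  CH(CHO): pendant –CHO: carbonyl C bonded to C and H → aldehyde.
  CH(CH2NH2): pendant –CH2NH2: N on sp³ C, no adjacent C=O → amine.
  CH(CH2OH): pendant –CH2OH on an sp³ backbone C → alcohol.
  CH(OCOCH3): pendant –OC(=O)CH3: an acyloxy group → ester.
  CH2NO2: –NO2 on carbon → nitro group.
Amine appears at: H2NCH2, CH(NH2), CH(NH2), CH(NH2), CH2NHCH2, CH(CH2NH2) → 6.

6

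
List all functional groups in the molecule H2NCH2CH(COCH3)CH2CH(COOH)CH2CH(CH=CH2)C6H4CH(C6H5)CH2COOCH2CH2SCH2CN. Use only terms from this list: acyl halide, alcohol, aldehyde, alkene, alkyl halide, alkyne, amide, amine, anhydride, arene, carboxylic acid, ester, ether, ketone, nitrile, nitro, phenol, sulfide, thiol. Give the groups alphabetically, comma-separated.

alkene, amine, arene, carboxylic acid, ester, ketone, nitrile, sulfide

Working along the chain:
  H2NCH2: –NH2 on an sp³ carbon with no adjacent C=O → amine.
  CH(COCH3): pendant –COCH3: carbonyl C bonded to two carbons → ketone.
  CH(COOH): pendant –COOH: carbonyl C bonded to C and –OH → carboxylic acid.
  CH(CH=CH2): pendant –CH=CH2: C=C double bond → alkene.
  C6H4: para-disubstituted benzene ring → arene.
  CH(C6H5): pendant –C6H5: benzene ring → arene.
  CH2COOCH2: –C(=O)–O–C with C on the carbonyl side → ester.
  CH2SCH2: C–S–C linkage → sulfide (thioether).
  CN: –C≡N: carbon triple-bonded to nitrogen → nitrile.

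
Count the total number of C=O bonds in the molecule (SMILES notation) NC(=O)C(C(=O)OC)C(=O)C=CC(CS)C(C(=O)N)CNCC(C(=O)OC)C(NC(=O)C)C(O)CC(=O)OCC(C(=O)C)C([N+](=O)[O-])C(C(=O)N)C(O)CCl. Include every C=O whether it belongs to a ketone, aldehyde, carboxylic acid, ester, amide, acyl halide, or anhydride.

H2NCO: amide, 1 C=O (running total 1).
CH(COOCH3): ester, 1 C=O (running total 2).
CO: ketone, 1 C=O (running total 3).
CH(CONH2): amide, 1 C=O (running total 4).
CH(COOCH3): ester, 1 C=O (running total 5).
CH(NHCOCH3): amide, 1 C=O (running total 6).
CH2COOCH2: ester, 1 C=O (running total 7).
CH(COCH3): ketone, 1 C=O (running total 8).
CH(CONH2): amide, 1 C=O (running total 9).

9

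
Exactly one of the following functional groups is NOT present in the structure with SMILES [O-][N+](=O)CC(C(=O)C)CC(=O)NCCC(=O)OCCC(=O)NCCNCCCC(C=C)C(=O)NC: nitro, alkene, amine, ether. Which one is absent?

alkene: present (CH(CH=CH2) — pendant –CH=CH2: C=C double bond → alkene).
nitro: present (O2NCH2 — –NO2 on carbon → nitro group).
amine: present (CH2NHCH2 — C–N–C with sp³ carbons and no adjacent C=O → amine (secondary)).
ether: absent. In CH2COOCH2, the C–O–C oxygen is adjacent to a C=O, so it belongs to an ester, not an ether.

ether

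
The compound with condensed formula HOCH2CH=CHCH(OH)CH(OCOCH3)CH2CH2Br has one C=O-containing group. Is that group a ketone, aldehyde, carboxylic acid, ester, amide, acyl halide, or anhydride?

The carbonyl is in the CH(OCOCH3) segment: pendant –OC(=O)CH3: an acyloxy group → ester.

ester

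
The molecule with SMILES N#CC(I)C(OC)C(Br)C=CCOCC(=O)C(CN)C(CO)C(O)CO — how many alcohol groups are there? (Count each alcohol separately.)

N≡C–: carbon triple-bonded to nitrogen → nitrile.
halogen on an sp³ carbon → alkyl halide.
pendant –OCH3: C–O–C with sp³ C, no adjacent C=O → ether.
halogen on an sp³ carbon → alkyl halide.
C=C double bond → alkene.
C–O–C with sp³ carbons on both sides and no adjacent C=O → ether.
–C(=O)– with carbon on both sides → ketone.
pendant –CH2NH2: N on sp³ C, no adjacent C=O → amine.
pendant –CH2OH on an sp³ backbone C → alcohol.
–OH on an sp³ carbon → alcohol (secondary).
–OH on an sp³ carbon → alcohol.
Alcohol appears at: CH(CH2OH), CH(OH), CH2OH → 3.

3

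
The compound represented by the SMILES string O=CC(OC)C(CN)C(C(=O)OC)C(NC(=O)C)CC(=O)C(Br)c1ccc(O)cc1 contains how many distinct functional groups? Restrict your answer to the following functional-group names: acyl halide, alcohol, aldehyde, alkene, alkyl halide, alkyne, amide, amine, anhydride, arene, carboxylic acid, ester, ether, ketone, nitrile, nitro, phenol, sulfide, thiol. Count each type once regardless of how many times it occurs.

9

Reading the structure from left to right:
  OHC: terminal –CHO: carbonyl C bonded to H and C → aldehyde.
  CH(OCH3): pendant –OCH3: C–O–C with sp³ C, no adjacent C=O → ether.
  CH(CH2NH2): pendant –CH2NH2: N on sp³ C, no adjacent C=O → amine.
  CH(COOCH3): pendant –COOCH3: carbonyl C bonded to C and –OCH3 → ester.
  CH(NHCOCH3): pendant –NHC(=O)CH3: N bonded to a carbonyl → amide (not amine).
  CO: –C(=O)– with carbon on both sides → ketone.
  CH(Br): halogen on an sp³ carbon → alkyl halide.
  C6H4OH: –OH attached directly to an aromatic ring → phenol (not alcohol); the ring itself is an arene.
Distinct types present: aldehyde, alkyl halide, amide, amine, arene, ester, ether, ketone, phenol.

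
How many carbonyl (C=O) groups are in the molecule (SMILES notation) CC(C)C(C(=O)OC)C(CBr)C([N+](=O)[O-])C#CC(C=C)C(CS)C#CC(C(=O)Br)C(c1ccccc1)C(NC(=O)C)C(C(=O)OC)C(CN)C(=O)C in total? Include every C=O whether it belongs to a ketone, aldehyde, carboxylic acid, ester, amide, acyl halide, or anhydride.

5

CH(COOCH3): ester, 1 C=O (running total 1).
CH(COBr): acyl halide, 1 C=O (running total 2).
CH(NHCOCH3): amide, 1 C=O (running total 3).
CH(COOCH3): ester, 1 C=O (running total 4).
CO: ketone, 1 C=O (running total 5).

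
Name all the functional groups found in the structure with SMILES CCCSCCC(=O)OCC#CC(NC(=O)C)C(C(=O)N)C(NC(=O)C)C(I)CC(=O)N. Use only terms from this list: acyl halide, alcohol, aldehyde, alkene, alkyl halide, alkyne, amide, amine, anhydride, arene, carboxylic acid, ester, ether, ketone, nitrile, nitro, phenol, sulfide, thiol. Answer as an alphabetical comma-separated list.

alkyl halide, alkyne, amide, ester, sulfide

Reading the structure from left to right:
  CH2SCH2: C–S–C linkage → sulfide (thioether).
  CH2COOCH2: –C(=O)–O–C with C on the carbonyl side → ester.
  C≡C: C≡C triple bond → alkyne.
  CH(NHCOCH3): pendant –NHC(=O)CH3: N bonded to a carbonyl → amide (not amine).
  CH(CONH2): pendant –CONH2: carbonyl C bonded to C and N → amide.
  CH(NHCOCH3): pendant –NHC(=O)CH3: N bonded to a carbonyl → amide (not amine).
  CH(I): halogen on an sp³ carbon → alkyl halide.
  CONH2: –C(=O)NH2: carbonyl C bonded to C and to N → amide (the N is not a separate amine).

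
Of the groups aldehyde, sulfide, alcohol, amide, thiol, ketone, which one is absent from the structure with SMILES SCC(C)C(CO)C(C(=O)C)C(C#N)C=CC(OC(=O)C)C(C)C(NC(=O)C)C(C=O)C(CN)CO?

sulfide

thiol: present (HSCH2 — –SH on an sp³ carbon → thiol).
aldehyde: present (CH(CHO) — pendant –CHO: carbonyl C bonded to C and H → aldehyde).
alcohol: present (CH(CH2OH) — pendant –CH2OH on an sp³ backbone C → alcohol).
ketone: present (CH(COCH3) — pendant –COCH3: carbonyl C bonded to two carbons → ketone).
amide: present (CH(NHCOCH3) — pendant –NHC(=O)CH3: N bonded to a carbonyl → amide (not amine)).
sulfide: no segment matches this pattern.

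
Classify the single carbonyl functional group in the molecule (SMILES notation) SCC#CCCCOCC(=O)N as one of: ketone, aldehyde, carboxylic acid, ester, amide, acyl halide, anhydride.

amide

The carbonyl is in the CONH2 segment: –C(=O)NH2: carbonyl C bonded to C and to N → amide (the N is not a separate amine).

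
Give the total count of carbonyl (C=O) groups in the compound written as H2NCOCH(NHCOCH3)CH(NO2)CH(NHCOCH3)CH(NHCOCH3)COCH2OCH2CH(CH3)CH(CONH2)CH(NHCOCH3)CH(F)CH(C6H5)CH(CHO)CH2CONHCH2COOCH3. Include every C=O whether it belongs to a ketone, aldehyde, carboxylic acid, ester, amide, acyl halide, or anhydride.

10

H2NCO: amide, 1 C=O (running total 1).
CH(NHCOCH3): amide, 1 C=O (running total 2).
CH(NHCOCH3): amide, 1 C=O (running total 3).
CH(NHCOCH3): amide, 1 C=O (running total 4).
CO: ketone, 1 C=O (running total 5).
CH(CONH2): amide, 1 C=O (running total 6).
CH(NHCOCH3): amide, 1 C=O (running total 7).
CH(CHO): aldehyde, 1 C=O (running total 8).
CH2CONHCH2: amide, 1 C=O (running total 9).
COOCH3: ester, 1 C=O (running total 10).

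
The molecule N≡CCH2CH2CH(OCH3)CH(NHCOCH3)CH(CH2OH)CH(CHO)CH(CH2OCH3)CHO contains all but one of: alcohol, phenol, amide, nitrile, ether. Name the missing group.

phenol

nitrile: present (N≡C — N≡C–: carbon triple-bonded to nitrogen → nitrile).
alcohol: present (CH(CH2OH) — pendant –CH2OH on an sp³ backbone C → alcohol).
ether: present (CH(OCH3) — pendant –OCH3: C–O–C with sp³ C, no adjacent C=O → ether).
amide: present (CH(NHCOCH3) — pendant –NHC(=O)CH3: N bonded to a carbonyl → amide (not amine)).
phenol: absent. In CH(CH2OH), the –OH is on an sp³ carbon, not on an aromatic ring, so it is an alcohol.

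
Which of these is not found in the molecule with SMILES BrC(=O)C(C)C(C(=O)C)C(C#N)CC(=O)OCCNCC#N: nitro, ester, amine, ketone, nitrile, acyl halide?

nitro

ketone: present (CH(COCH3) — pendant –COCH3: carbonyl C bonded to two carbons → ketone).
acyl halide: present (BrCO — –C(=O)Br: carbonyl C bonded to C and to a halogen → acyl halide (not alkyl halide)).
nitrile: present (CH(CN) — pendant –C≡N: nitrile).
amine: present (CH2NHCH2 — C–N–C with sp³ carbons and no adjacent C=O → amine (secondary)).
ester: present (CH2COOCH2 — –C(=O)–O–C with C on the carbonyl side → ester).
nitro: no segment matches this pattern.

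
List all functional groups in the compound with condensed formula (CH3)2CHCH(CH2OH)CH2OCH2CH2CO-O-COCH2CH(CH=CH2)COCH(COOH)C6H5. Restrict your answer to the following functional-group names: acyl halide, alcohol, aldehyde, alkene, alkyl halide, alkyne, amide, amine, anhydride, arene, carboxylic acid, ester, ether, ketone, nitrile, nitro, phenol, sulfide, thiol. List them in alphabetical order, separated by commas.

pendant –CH2OH on an sp³ backbone C → alcohol.
C–O–C with sp³ carbons on both sides and no adjacent C=O → ether.
two acyl groups sharing one oxygen, –C(=O)–O–C(=O)– → anhydride.
pendant –CH=CH2: C=C double bond → alkene.
–C(=O)– with carbon on both sides → ketone.
pendant –COOH: carbonyl C bonded to C and –OH → carboxylic acid.
–C6H5 phenyl ring → arene.

alcohol, alkene, anhydride, arene, carboxylic acid, ether, ketone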